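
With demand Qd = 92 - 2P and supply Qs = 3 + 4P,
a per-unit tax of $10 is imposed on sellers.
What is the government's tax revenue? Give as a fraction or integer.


With tax on sellers, new supply: Qs' = 3 + 4(P - 10)
= 4P - 37
New equilibrium quantity:
Q_new = 49
Tax revenue = tax * Q_new = 10 * 49 = 490

490


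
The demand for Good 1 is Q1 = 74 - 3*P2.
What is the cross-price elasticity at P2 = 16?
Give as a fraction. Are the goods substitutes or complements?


dQ1/dP2 = -3
At P2 = 16: Q1 = 74 - 3*16 = 26
Exy = (dQ1/dP2)(P2/Q1) = -3 * 16 / 26 = -24/13
Since Exy < 0, the goods are complements.

-24/13 (complements)


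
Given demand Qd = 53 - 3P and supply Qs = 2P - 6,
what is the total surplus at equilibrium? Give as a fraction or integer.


Find equilibrium: 53 - 3P = 2P - 6
53 + 6 = 5P
P* = 59/5 = 59/5
Q* = 2*59/5 - 6 = 88/5
Inverse demand: P = 53/3 - Q/3, so P_max = 53/3
Inverse supply: P = 3 + Q/2, so P_min = 3
CS = (1/2) * 88/5 * (53/3 - 59/5) = 3872/75
PS = (1/2) * 88/5 * (59/5 - 3) = 1936/25
TS = CS + PS = 3872/75 + 1936/25 = 1936/15

1936/15


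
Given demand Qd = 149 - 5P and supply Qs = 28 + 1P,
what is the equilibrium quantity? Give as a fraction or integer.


First find equilibrium price:
149 - 5P = 28 + 1P
P* = 121/6 = 121/6
Then substitute into demand:
Q* = 149 - 5 * 121/6 = 289/6

289/6


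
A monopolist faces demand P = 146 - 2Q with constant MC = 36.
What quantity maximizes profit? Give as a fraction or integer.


TR = P*Q = (146 - 2Q)Q = 146Q - 2Q^2
MR = dTR/dQ = 146 - 4Q
Set MR = MC:
146 - 4Q = 36
110 = 4Q
Q* = 110/4 = 55/2

55/2


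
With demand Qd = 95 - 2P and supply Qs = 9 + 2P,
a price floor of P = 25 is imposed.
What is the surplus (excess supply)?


At P = 25:
Qd = 95 - 2*25 = 45
Qs = 9 + 2*25 = 59
Surplus = Qs - Qd = 59 - 45 = 14

14


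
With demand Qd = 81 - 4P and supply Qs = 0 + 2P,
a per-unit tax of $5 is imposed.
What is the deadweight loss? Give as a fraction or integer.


Pre-tax equilibrium quantity: Q* = 27
Post-tax equilibrium quantity: Q_tax = 61/3
Reduction in quantity: Q* - Q_tax = 20/3
DWL = (1/2) * tax * (Q* - Q_tax)
DWL = (1/2) * 5 * 20/3 = 50/3

50/3


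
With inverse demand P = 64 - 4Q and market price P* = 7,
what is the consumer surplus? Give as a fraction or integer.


Maximum willingness to pay (at Q=0): P_max = 64
Quantity demanded at P* = 7:
Q* = (64 - 7)/4 = 57/4
CS = (1/2) * Q* * (P_max - P*)
CS = (1/2) * 57/4 * (64 - 7)
CS = (1/2) * 57/4 * 57 = 3249/8

3249/8


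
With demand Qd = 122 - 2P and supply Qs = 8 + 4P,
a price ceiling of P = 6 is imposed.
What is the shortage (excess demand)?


At P = 6:
Qd = 122 - 2*6 = 110
Qs = 8 + 4*6 = 32
Shortage = Qd - Qs = 110 - 32 = 78

78


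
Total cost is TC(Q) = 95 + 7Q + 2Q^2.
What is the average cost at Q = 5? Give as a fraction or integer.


TC(5) = 95 + 7*5 + 2*5^2
TC(5) = 95 + 35 + 50 = 180
AC = TC/Q = 180/5 = 36

36


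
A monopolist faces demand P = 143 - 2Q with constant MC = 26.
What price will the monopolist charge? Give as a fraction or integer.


MR = 143 - 4Q
Set MR = MC: 143 - 4Q = 26
Q* = 117/4
Substitute into demand:
P* = 143 - 2*117/4 = 169/2

169/2


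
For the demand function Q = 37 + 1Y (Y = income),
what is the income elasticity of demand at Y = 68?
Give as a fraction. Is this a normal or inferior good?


dQ/dY = 1
At Y = 68: Q = 37 + 1*68 = 105
Ey = (dQ/dY)(Y/Q) = 1 * 68 / 105 = 68/105
Since Ey > 0, this is a normal good.

68/105 (normal good)


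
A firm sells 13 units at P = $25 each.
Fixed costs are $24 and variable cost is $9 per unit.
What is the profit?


Total Revenue = P * Q = 25 * 13 = $325
Total Cost = FC + VC*Q = 24 + 9*13 = $141
Profit = TR - TC = 325 - 141 = $184

$184


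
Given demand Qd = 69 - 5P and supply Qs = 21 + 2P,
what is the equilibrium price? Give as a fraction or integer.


At equilibrium, Qd = Qs.
69 - 5P = 21 + 2P
69 - 21 = 5P + 2P
48 = 7P
P* = 48/7 = 48/7

48/7


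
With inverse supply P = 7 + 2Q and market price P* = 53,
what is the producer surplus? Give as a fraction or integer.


Minimum supply price (at Q=0): P_min = 7
Quantity supplied at P* = 53:
Q* = (53 - 7)/2 = 23
PS = (1/2) * Q* * (P* - P_min)
PS = (1/2) * 23 * (53 - 7)
PS = (1/2) * 23 * 46 = 529

529


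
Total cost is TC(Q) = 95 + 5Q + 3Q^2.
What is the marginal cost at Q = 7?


MC = dTC/dQ = 5 + 2*3*Q
At Q = 7:
MC = 5 + 6*7
MC = 5 + 42 = 47

47


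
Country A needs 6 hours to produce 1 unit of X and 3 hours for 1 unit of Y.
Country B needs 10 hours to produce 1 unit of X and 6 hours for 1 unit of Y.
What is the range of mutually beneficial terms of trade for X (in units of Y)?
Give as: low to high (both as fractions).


Opportunity cost of X for Country A = hours_X / hours_Y = 6/3 = 2 units of Y
Opportunity cost of X for Country B = hours_X / hours_Y = 10/6 = 5/3 units of Y
Terms of trade must be between the two opportunity costs.
Range: 5/3 to 2

5/3 to 2


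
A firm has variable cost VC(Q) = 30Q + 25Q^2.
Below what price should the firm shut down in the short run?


AVC(Q) = VC(Q)/Q = 30 + 25Q
AVC is increasing in Q, so minimum AVC is at Q -> 0+.
Min AVC = 30
The firm should shut down if P < 30.

30


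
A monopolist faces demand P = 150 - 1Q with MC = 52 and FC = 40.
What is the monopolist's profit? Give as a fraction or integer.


MR = MC: 150 - 2Q = 52
Q* = 49
P* = 150 - 1*49 = 101
Profit = (P* - MC)*Q* - FC
= (101 - 52)*49 - 40
= 49*49 - 40
= 2401 - 40 = 2361

2361


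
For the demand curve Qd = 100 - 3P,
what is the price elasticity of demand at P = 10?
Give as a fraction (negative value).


dQ/dP = -3
At P = 10: Q = 100 - 3*10 = 70
E = (dQ/dP)(P/Q) = (-3)(10/70) = -3/7

-3/7


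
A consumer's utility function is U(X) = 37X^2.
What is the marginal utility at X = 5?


MU = dU/dX = 37*2*X^(2-1)
MU = 74*X^1
At X = 5:
MU = 74 * 5^1
MU = 74 * 5 = 370

370


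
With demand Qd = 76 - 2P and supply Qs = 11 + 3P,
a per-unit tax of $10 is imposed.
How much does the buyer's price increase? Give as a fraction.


With a per-unit tax, the buyer's price increase depends on relative slopes.
Supply slope: d = 3, Demand slope: b = 2
Buyer's price increase = d * tax / (b + d)
= 3 * 10 / (2 + 3)
= 30 / 5 = 6

6


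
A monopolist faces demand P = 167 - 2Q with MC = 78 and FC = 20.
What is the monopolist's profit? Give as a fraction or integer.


MR = MC: 167 - 4Q = 78
Q* = 89/4
P* = 167 - 2*89/4 = 245/2
Profit = (P* - MC)*Q* - FC
= (245/2 - 78)*89/4 - 20
= 89/2*89/4 - 20
= 7921/8 - 20 = 7761/8

7761/8


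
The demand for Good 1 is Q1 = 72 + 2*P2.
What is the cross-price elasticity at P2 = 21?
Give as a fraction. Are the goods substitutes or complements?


dQ1/dP2 = 2
At P2 = 21: Q1 = 72 + 2*21 = 114
Exy = (dQ1/dP2)(P2/Q1) = 2 * 21 / 114 = 7/19
Since Exy > 0, the goods are substitutes.

7/19 (substitutes)


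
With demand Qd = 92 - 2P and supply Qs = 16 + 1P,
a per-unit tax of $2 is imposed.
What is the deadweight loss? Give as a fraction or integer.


Pre-tax equilibrium quantity: Q* = 124/3
Post-tax equilibrium quantity: Q_tax = 40
Reduction in quantity: Q* - Q_tax = 4/3
DWL = (1/2) * tax * (Q* - Q_tax)
DWL = (1/2) * 2 * 4/3 = 4/3

4/3


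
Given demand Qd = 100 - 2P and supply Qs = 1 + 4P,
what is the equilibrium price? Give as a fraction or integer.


At equilibrium, Qd = Qs.
100 - 2P = 1 + 4P
100 - 1 = 2P + 4P
99 = 6P
P* = 99/6 = 33/2

33/2


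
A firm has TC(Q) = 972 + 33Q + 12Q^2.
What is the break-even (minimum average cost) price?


AC(Q) = 972/Q + 33 + 12Q
To minimize: dAC/dQ = -972/Q^2 + 12 = 0
Q^2 = 972/12 = 81
Q* = 9
Min AC = 972/9 + 33 + 12*9
Min AC = 108 + 33 + 108 = 249

249


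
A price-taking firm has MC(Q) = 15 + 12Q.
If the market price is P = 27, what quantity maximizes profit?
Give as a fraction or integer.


In perfect competition, profit is maximized where P = MC.
27 = 15 + 12Q
12 = 12Q
Q* = 12/12 = 1

1


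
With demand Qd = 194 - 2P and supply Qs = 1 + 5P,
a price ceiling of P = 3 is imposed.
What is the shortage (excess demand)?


At P = 3:
Qd = 194 - 2*3 = 188
Qs = 1 + 5*3 = 16
Shortage = Qd - Qs = 188 - 16 = 172

172


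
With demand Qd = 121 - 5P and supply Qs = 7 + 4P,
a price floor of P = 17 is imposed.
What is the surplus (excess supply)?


At P = 17:
Qd = 121 - 5*17 = 36
Qs = 7 + 4*17 = 75
Surplus = Qs - Qd = 75 - 36 = 39

39


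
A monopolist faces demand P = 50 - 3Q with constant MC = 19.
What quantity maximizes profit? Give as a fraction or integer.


TR = P*Q = (50 - 3Q)Q = 50Q - 3Q^2
MR = dTR/dQ = 50 - 6Q
Set MR = MC:
50 - 6Q = 19
31 = 6Q
Q* = 31/6 = 31/6

31/6


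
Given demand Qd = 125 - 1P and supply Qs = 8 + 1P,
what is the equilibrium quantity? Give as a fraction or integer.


First find equilibrium price:
125 - 1P = 8 + 1P
P* = 117/2 = 117/2
Then substitute into demand:
Q* = 125 - 1 * 117/2 = 133/2

133/2


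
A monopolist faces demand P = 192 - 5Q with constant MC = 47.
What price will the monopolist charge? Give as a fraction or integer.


MR = 192 - 10Q
Set MR = MC: 192 - 10Q = 47
Q* = 29/2
Substitute into demand:
P* = 192 - 5*29/2 = 239/2

239/2


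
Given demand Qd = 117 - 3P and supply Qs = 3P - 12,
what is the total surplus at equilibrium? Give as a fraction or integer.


Find equilibrium: 117 - 3P = 3P - 12
117 + 12 = 6P
P* = 129/6 = 43/2
Q* = 3*43/2 - 12 = 105/2
Inverse demand: P = 39 - Q/3, so P_max = 39
Inverse supply: P = 4 + Q/3, so P_min = 4
CS = (1/2) * 105/2 * (39 - 43/2) = 3675/8
PS = (1/2) * 105/2 * (43/2 - 4) = 3675/8
TS = CS + PS = 3675/8 + 3675/8 = 3675/4

3675/4


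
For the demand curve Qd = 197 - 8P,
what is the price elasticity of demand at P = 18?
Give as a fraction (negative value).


dQ/dP = -8
At P = 18: Q = 197 - 8*18 = 53
E = (dQ/dP)(P/Q) = (-8)(18/53) = -144/53

-144/53


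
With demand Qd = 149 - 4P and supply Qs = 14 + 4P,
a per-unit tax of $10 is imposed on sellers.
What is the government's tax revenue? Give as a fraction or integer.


With tax on sellers, new supply: Qs' = 14 + 4(P - 10)
= 4P - 26
New equilibrium quantity:
Q_new = 123/2
Tax revenue = tax * Q_new = 10 * 123/2 = 615

615


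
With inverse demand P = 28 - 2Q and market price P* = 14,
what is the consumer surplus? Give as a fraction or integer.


Maximum willingness to pay (at Q=0): P_max = 28
Quantity demanded at P* = 14:
Q* = (28 - 14)/2 = 7
CS = (1/2) * Q* * (P_max - P*)
CS = (1/2) * 7 * (28 - 14)
CS = (1/2) * 7 * 14 = 49

49


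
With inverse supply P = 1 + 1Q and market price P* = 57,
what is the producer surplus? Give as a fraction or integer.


Minimum supply price (at Q=0): P_min = 1
Quantity supplied at P* = 57:
Q* = (57 - 1)/1 = 56
PS = (1/2) * Q* * (P* - P_min)
PS = (1/2) * 56 * (57 - 1)
PS = (1/2) * 56 * 56 = 1568

1568


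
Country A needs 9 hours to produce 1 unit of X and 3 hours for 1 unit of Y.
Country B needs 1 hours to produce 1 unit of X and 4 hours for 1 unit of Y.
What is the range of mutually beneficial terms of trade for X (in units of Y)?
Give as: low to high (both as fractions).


Opportunity cost of X for Country A = hours_X / hours_Y = 9/3 = 3 units of Y
Opportunity cost of X for Country B = hours_X / hours_Y = 1/4 = 1/4 units of Y
Terms of trade must be between the two opportunity costs.
Range: 1/4 to 3

1/4 to 3


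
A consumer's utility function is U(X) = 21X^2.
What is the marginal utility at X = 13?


MU = dU/dX = 21*2*X^(2-1)
MU = 42*X^1
At X = 13:
MU = 42 * 13^1
MU = 42 * 13 = 546

546


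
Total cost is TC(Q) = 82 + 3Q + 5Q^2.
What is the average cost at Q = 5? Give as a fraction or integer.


TC(5) = 82 + 3*5 + 5*5^2
TC(5) = 82 + 15 + 125 = 222
AC = TC/Q = 222/5 = 222/5

222/5


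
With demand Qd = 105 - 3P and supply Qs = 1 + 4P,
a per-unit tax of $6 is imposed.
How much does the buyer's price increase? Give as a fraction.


With a per-unit tax, the buyer's price increase depends on relative slopes.
Supply slope: d = 4, Demand slope: b = 3
Buyer's price increase = d * tax / (b + d)
= 4 * 6 / (3 + 4)
= 24 / 7 = 24/7

24/7


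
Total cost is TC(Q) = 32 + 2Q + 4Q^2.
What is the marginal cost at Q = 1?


MC = dTC/dQ = 2 + 2*4*Q
At Q = 1:
MC = 2 + 8*1
MC = 2 + 8 = 10

10


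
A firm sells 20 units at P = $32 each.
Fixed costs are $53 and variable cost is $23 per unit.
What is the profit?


Total Revenue = P * Q = 32 * 20 = $640
Total Cost = FC + VC*Q = 53 + 23*20 = $513
Profit = TR - TC = 640 - 513 = $127

$127


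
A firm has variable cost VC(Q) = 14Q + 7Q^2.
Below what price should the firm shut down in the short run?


AVC(Q) = VC(Q)/Q = 14 + 7Q
AVC is increasing in Q, so minimum AVC is at Q -> 0+.
Min AVC = 14
The firm should shut down if P < 14.

14


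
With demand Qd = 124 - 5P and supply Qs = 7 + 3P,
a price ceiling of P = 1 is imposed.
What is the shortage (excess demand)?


At P = 1:
Qd = 124 - 5*1 = 119
Qs = 7 + 3*1 = 10
Shortage = Qd - Qs = 119 - 10 = 109

109


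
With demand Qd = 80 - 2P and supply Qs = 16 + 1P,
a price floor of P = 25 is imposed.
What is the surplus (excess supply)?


At P = 25:
Qd = 80 - 2*25 = 30
Qs = 16 + 1*25 = 41
Surplus = Qs - Qd = 41 - 30 = 11

11


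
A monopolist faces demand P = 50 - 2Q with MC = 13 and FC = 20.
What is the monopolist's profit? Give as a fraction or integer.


MR = MC: 50 - 4Q = 13
Q* = 37/4
P* = 50 - 2*37/4 = 63/2
Profit = (P* - MC)*Q* - FC
= (63/2 - 13)*37/4 - 20
= 37/2*37/4 - 20
= 1369/8 - 20 = 1209/8

1209/8


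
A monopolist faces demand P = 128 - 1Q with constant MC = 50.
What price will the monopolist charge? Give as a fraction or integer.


MR = 128 - 2Q
Set MR = MC: 128 - 2Q = 50
Q* = 39
Substitute into demand:
P* = 128 - 1*39 = 89

89


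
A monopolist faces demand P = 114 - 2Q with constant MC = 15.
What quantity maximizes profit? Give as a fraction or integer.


TR = P*Q = (114 - 2Q)Q = 114Q - 2Q^2
MR = dTR/dQ = 114 - 4Q
Set MR = MC:
114 - 4Q = 15
99 = 4Q
Q* = 99/4 = 99/4

99/4


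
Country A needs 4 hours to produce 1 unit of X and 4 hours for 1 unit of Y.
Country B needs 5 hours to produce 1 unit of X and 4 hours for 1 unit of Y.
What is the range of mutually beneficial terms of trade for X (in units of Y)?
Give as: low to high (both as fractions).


Opportunity cost of X for Country A = hours_X / hours_Y = 4/4 = 1 units of Y
Opportunity cost of X for Country B = hours_X / hours_Y = 5/4 = 5/4 units of Y
Terms of trade must be between the two opportunity costs.
Range: 1 to 5/4

1 to 5/4


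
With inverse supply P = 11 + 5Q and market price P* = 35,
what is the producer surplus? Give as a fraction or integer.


Minimum supply price (at Q=0): P_min = 11
Quantity supplied at P* = 35:
Q* = (35 - 11)/5 = 24/5
PS = (1/2) * Q* * (P* - P_min)
PS = (1/2) * 24/5 * (35 - 11)
PS = (1/2) * 24/5 * 24 = 288/5

288/5


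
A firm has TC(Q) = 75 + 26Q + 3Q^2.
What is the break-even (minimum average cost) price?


AC(Q) = 75/Q + 26 + 3Q
To minimize: dAC/dQ = -75/Q^2 + 3 = 0
Q^2 = 75/3 = 25
Q* = 5
Min AC = 75/5 + 26 + 3*5
Min AC = 15 + 26 + 15 = 56

56


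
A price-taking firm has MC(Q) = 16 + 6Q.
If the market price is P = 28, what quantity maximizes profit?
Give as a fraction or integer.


In perfect competition, profit is maximized where P = MC.
28 = 16 + 6Q
12 = 6Q
Q* = 12/6 = 2

2


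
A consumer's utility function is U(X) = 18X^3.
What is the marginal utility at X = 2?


MU = dU/dX = 18*3*X^(3-1)
MU = 54*X^2
At X = 2:
MU = 54 * 2^2
MU = 54 * 4 = 216

216


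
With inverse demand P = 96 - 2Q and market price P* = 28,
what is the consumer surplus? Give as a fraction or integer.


Maximum willingness to pay (at Q=0): P_max = 96
Quantity demanded at P* = 28:
Q* = (96 - 28)/2 = 34
CS = (1/2) * Q* * (P_max - P*)
CS = (1/2) * 34 * (96 - 28)
CS = (1/2) * 34 * 68 = 1156

1156


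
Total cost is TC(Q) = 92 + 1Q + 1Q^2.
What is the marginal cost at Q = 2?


MC = dTC/dQ = 1 + 2*1*Q
At Q = 2:
MC = 1 + 2*2
MC = 1 + 4 = 5

5


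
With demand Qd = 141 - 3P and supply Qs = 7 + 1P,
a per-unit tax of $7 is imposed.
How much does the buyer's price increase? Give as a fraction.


With a per-unit tax, the buyer's price increase depends on relative slopes.
Supply slope: d = 1, Demand slope: b = 3
Buyer's price increase = d * tax / (b + d)
= 1 * 7 / (3 + 1)
= 7 / 4 = 7/4

7/4


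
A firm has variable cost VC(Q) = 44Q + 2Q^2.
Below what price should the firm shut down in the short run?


AVC(Q) = VC(Q)/Q = 44 + 2Q
AVC is increasing in Q, so minimum AVC is at Q -> 0+.
Min AVC = 44
The firm should shut down if P < 44.

44


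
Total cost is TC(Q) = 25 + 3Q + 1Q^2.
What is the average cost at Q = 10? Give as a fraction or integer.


TC(10) = 25 + 3*10 + 1*10^2
TC(10) = 25 + 30 + 100 = 155
AC = TC/Q = 155/10 = 31/2

31/2


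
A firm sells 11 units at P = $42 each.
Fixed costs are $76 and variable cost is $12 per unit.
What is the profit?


Total Revenue = P * Q = 42 * 11 = $462
Total Cost = FC + VC*Q = 76 + 12*11 = $208
Profit = TR - TC = 462 - 208 = $254

$254


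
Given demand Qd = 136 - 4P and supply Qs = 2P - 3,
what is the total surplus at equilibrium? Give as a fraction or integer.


Find equilibrium: 136 - 4P = 2P - 3
136 + 3 = 6P
P* = 139/6 = 139/6
Q* = 2*139/6 - 3 = 130/3
Inverse demand: P = 34 - Q/4, so P_max = 34
Inverse supply: P = 3/2 + Q/2, so P_min = 3/2
CS = (1/2) * 130/3 * (34 - 139/6) = 4225/18
PS = (1/2) * 130/3 * (139/6 - 3/2) = 4225/9
TS = CS + PS = 4225/18 + 4225/9 = 4225/6

4225/6


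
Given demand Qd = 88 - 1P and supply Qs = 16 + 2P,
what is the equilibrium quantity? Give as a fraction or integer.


First find equilibrium price:
88 - 1P = 16 + 2P
P* = 72/3 = 24
Then substitute into demand:
Q* = 88 - 1 * 24 = 64

64


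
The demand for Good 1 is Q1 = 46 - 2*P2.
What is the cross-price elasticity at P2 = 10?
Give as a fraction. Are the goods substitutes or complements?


dQ1/dP2 = -2
At P2 = 10: Q1 = 46 - 2*10 = 26
Exy = (dQ1/dP2)(P2/Q1) = -2 * 10 / 26 = -10/13
Since Exy < 0, the goods are complements.

-10/13 (complements)


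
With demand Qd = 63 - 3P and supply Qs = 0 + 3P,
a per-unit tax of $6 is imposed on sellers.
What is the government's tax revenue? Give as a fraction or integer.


With tax on sellers, new supply: Qs' = 0 + 3(P - 6)
= 3P - 18
New equilibrium quantity:
Q_new = 45/2
Tax revenue = tax * Q_new = 6 * 45/2 = 135

135


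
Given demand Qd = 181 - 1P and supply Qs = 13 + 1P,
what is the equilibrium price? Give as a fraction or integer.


At equilibrium, Qd = Qs.
181 - 1P = 13 + 1P
181 - 13 = 1P + 1P
168 = 2P
P* = 168/2 = 84

84


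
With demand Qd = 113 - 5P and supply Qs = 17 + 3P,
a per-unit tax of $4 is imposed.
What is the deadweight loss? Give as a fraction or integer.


Pre-tax equilibrium quantity: Q* = 53
Post-tax equilibrium quantity: Q_tax = 91/2
Reduction in quantity: Q* - Q_tax = 15/2
DWL = (1/2) * tax * (Q* - Q_tax)
DWL = (1/2) * 4 * 15/2 = 15

15


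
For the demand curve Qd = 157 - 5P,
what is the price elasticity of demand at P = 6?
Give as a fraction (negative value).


dQ/dP = -5
At P = 6: Q = 157 - 5*6 = 127
E = (dQ/dP)(P/Q) = (-5)(6/127) = -30/127

-30/127


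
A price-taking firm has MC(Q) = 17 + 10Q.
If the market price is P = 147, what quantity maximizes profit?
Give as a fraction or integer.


In perfect competition, profit is maximized where P = MC.
147 = 17 + 10Q
130 = 10Q
Q* = 130/10 = 13

13


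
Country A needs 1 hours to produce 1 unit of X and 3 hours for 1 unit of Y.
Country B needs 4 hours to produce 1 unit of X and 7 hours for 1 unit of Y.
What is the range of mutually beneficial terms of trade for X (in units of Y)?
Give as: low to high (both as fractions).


Opportunity cost of X for Country A = hours_X / hours_Y = 1/3 = 1/3 units of Y
Opportunity cost of X for Country B = hours_X / hours_Y = 4/7 = 4/7 units of Y
Terms of trade must be between the two opportunity costs.
Range: 1/3 to 4/7

1/3 to 4/7


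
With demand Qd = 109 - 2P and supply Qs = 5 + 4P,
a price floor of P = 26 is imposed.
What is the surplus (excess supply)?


At P = 26:
Qd = 109 - 2*26 = 57
Qs = 5 + 4*26 = 109
Surplus = Qs - Qd = 109 - 57 = 52

52


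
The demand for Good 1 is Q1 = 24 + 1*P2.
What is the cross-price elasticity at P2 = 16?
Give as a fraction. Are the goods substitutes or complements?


dQ1/dP2 = 1
At P2 = 16: Q1 = 24 + 1*16 = 40
Exy = (dQ1/dP2)(P2/Q1) = 1 * 16 / 40 = 2/5
Since Exy > 0, the goods are substitutes.

2/5 (substitutes)


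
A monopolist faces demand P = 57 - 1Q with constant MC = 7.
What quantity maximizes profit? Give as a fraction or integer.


TR = P*Q = (57 - 1Q)Q = 57Q - 1Q^2
MR = dTR/dQ = 57 - 2Q
Set MR = MC:
57 - 2Q = 7
50 = 2Q
Q* = 50/2 = 25

25


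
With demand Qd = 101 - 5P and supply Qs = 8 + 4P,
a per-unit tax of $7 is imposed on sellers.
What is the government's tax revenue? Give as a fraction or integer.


With tax on sellers, new supply: Qs' = 8 + 4(P - 7)
= 4P - 20
New equilibrium quantity:
Q_new = 304/9
Tax revenue = tax * Q_new = 7 * 304/9 = 2128/9

2128/9


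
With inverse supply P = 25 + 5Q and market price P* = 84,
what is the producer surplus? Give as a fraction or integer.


Minimum supply price (at Q=0): P_min = 25
Quantity supplied at P* = 84:
Q* = (84 - 25)/5 = 59/5
PS = (1/2) * Q* * (P* - P_min)
PS = (1/2) * 59/5 * (84 - 25)
PS = (1/2) * 59/5 * 59 = 3481/10

3481/10


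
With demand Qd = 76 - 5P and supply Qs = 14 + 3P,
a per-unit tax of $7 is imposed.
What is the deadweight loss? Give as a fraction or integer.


Pre-tax equilibrium quantity: Q* = 149/4
Post-tax equilibrium quantity: Q_tax = 193/8
Reduction in quantity: Q* - Q_tax = 105/8
DWL = (1/2) * tax * (Q* - Q_tax)
DWL = (1/2) * 7 * 105/8 = 735/16

735/16


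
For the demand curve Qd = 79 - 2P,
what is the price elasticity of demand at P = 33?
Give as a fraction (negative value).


dQ/dP = -2
At P = 33: Q = 79 - 2*33 = 13
E = (dQ/dP)(P/Q) = (-2)(33/13) = -66/13

-66/13


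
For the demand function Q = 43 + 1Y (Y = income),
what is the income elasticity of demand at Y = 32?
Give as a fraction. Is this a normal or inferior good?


dQ/dY = 1
At Y = 32: Q = 43 + 1*32 = 75
Ey = (dQ/dY)(Y/Q) = 1 * 32 / 75 = 32/75
Since Ey > 0, this is a normal good.

32/75 (normal good)


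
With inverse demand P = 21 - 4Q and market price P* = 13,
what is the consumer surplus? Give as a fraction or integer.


Maximum willingness to pay (at Q=0): P_max = 21
Quantity demanded at P* = 13:
Q* = (21 - 13)/4 = 2
CS = (1/2) * Q* * (P_max - P*)
CS = (1/2) * 2 * (21 - 13)
CS = (1/2) * 2 * 8 = 8

8


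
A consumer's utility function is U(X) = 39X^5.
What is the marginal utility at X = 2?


MU = dU/dX = 39*5*X^(5-1)
MU = 195*X^4
At X = 2:
MU = 195 * 2^4
MU = 195 * 16 = 3120

3120


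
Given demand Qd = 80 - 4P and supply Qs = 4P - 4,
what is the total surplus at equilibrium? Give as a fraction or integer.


Find equilibrium: 80 - 4P = 4P - 4
80 + 4 = 8P
P* = 84/8 = 21/2
Q* = 4*21/2 - 4 = 38
Inverse demand: P = 20 - Q/4, so P_max = 20
Inverse supply: P = 1 + Q/4, so P_min = 1
CS = (1/2) * 38 * (20 - 21/2) = 361/2
PS = (1/2) * 38 * (21/2 - 1) = 361/2
TS = CS + PS = 361/2 + 361/2 = 361

361


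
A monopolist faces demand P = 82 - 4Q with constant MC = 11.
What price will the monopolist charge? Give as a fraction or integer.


MR = 82 - 8Q
Set MR = MC: 82 - 8Q = 11
Q* = 71/8
Substitute into demand:
P* = 82 - 4*71/8 = 93/2

93/2


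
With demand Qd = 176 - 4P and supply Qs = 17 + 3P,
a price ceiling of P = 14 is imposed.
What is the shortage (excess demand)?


At P = 14:
Qd = 176 - 4*14 = 120
Qs = 17 + 3*14 = 59
Shortage = Qd - Qs = 120 - 59 = 61

61


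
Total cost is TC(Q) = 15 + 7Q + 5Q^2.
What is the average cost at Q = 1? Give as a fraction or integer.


TC(1) = 15 + 7*1 + 5*1^2
TC(1) = 15 + 7 + 5 = 27
AC = TC/Q = 27/1 = 27

27


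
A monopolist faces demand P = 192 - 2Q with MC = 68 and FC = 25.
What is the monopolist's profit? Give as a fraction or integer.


MR = MC: 192 - 4Q = 68
Q* = 31
P* = 192 - 2*31 = 130
Profit = (P* - MC)*Q* - FC
= (130 - 68)*31 - 25
= 62*31 - 25
= 1922 - 25 = 1897

1897


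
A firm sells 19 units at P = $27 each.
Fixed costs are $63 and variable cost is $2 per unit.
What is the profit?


Total Revenue = P * Q = 27 * 19 = $513
Total Cost = FC + VC*Q = 63 + 2*19 = $101
Profit = TR - TC = 513 - 101 = $412

$412


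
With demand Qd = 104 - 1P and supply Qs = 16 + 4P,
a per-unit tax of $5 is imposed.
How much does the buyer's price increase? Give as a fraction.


With a per-unit tax, the buyer's price increase depends on relative slopes.
Supply slope: d = 4, Demand slope: b = 1
Buyer's price increase = d * tax / (b + d)
= 4 * 5 / (1 + 4)
= 20 / 5 = 4

4


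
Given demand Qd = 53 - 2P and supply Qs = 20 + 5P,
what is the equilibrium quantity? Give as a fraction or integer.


First find equilibrium price:
53 - 2P = 20 + 5P
P* = 33/7 = 33/7
Then substitute into demand:
Q* = 53 - 2 * 33/7 = 305/7

305/7


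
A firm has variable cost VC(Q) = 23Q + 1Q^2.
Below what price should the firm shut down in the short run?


AVC(Q) = VC(Q)/Q = 23 + 1Q
AVC is increasing in Q, so minimum AVC is at Q -> 0+.
Min AVC = 23
The firm should shut down if P < 23.

23


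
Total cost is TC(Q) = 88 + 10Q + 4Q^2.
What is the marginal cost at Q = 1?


MC = dTC/dQ = 10 + 2*4*Q
At Q = 1:
MC = 10 + 8*1
MC = 10 + 8 = 18

18


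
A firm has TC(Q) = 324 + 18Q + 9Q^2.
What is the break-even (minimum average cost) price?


AC(Q) = 324/Q + 18 + 9Q
To minimize: dAC/dQ = -324/Q^2 + 9 = 0
Q^2 = 324/9 = 36
Q* = 6
Min AC = 324/6 + 18 + 9*6
Min AC = 54 + 18 + 54 = 126

126


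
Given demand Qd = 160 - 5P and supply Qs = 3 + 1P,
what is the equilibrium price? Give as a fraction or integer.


At equilibrium, Qd = Qs.
160 - 5P = 3 + 1P
160 - 3 = 5P + 1P
157 = 6P
P* = 157/6 = 157/6

157/6


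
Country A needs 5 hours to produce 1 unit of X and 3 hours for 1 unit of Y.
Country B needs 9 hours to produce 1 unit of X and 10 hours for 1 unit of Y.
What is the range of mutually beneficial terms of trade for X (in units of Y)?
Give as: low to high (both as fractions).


Opportunity cost of X for Country A = hours_X / hours_Y = 5/3 = 5/3 units of Y
Opportunity cost of X for Country B = hours_X / hours_Y = 9/10 = 9/10 units of Y
Terms of trade must be between the two opportunity costs.
Range: 9/10 to 5/3

9/10 to 5/3


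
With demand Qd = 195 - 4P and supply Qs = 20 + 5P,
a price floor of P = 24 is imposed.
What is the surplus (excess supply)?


At P = 24:
Qd = 195 - 4*24 = 99
Qs = 20 + 5*24 = 140
Surplus = Qs - Qd = 140 - 99 = 41

41


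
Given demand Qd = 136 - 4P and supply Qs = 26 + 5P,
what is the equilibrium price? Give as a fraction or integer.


At equilibrium, Qd = Qs.
136 - 4P = 26 + 5P
136 - 26 = 4P + 5P
110 = 9P
P* = 110/9 = 110/9

110/9


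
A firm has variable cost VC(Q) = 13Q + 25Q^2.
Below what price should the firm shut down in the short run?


AVC(Q) = VC(Q)/Q = 13 + 25Q
AVC is increasing in Q, so minimum AVC is at Q -> 0+.
Min AVC = 13
The firm should shut down if P < 13.

13


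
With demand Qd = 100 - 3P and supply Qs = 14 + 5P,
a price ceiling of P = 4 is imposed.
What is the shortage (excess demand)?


At P = 4:
Qd = 100 - 3*4 = 88
Qs = 14 + 5*4 = 34
Shortage = Qd - Qs = 88 - 34 = 54

54


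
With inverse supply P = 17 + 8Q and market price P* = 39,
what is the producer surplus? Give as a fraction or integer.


Minimum supply price (at Q=0): P_min = 17
Quantity supplied at P* = 39:
Q* = (39 - 17)/8 = 11/4
PS = (1/2) * Q* * (P* - P_min)
PS = (1/2) * 11/4 * (39 - 17)
PS = (1/2) * 11/4 * 22 = 121/4

121/4


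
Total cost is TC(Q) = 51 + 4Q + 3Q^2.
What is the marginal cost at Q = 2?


MC = dTC/dQ = 4 + 2*3*Q
At Q = 2:
MC = 4 + 6*2
MC = 4 + 12 = 16

16


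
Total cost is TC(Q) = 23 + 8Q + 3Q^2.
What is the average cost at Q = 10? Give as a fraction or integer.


TC(10) = 23 + 8*10 + 3*10^2
TC(10) = 23 + 80 + 300 = 403
AC = TC/Q = 403/10 = 403/10

403/10


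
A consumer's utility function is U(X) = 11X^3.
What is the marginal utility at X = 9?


MU = dU/dX = 11*3*X^(3-1)
MU = 33*X^2
At X = 9:
MU = 33 * 9^2
MU = 33 * 81 = 2673

2673


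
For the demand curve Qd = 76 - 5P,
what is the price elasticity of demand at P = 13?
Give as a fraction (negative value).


dQ/dP = -5
At P = 13: Q = 76 - 5*13 = 11
E = (dQ/dP)(P/Q) = (-5)(13/11) = -65/11

-65/11


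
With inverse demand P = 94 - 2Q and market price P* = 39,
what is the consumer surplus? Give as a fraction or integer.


Maximum willingness to pay (at Q=0): P_max = 94
Quantity demanded at P* = 39:
Q* = (94 - 39)/2 = 55/2
CS = (1/2) * Q* * (P_max - P*)
CS = (1/2) * 55/2 * (94 - 39)
CS = (1/2) * 55/2 * 55 = 3025/4

3025/4


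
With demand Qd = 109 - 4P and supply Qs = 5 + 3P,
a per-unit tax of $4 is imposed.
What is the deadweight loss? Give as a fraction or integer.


Pre-tax equilibrium quantity: Q* = 347/7
Post-tax equilibrium quantity: Q_tax = 299/7
Reduction in quantity: Q* - Q_tax = 48/7
DWL = (1/2) * tax * (Q* - Q_tax)
DWL = (1/2) * 4 * 48/7 = 96/7

96/7


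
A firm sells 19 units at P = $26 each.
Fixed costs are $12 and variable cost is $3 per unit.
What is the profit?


Total Revenue = P * Q = 26 * 19 = $494
Total Cost = FC + VC*Q = 12 + 3*19 = $69
Profit = TR - TC = 494 - 69 = $425

$425


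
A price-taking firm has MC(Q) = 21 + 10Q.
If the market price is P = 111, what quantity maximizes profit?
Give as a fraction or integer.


In perfect competition, profit is maximized where P = MC.
111 = 21 + 10Q
90 = 10Q
Q* = 90/10 = 9

9


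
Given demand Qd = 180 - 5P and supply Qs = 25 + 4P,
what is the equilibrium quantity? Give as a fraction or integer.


First find equilibrium price:
180 - 5P = 25 + 4P
P* = 155/9 = 155/9
Then substitute into demand:
Q* = 180 - 5 * 155/9 = 845/9

845/9


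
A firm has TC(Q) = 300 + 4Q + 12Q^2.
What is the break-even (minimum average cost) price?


AC(Q) = 300/Q + 4 + 12Q
To minimize: dAC/dQ = -300/Q^2 + 12 = 0
Q^2 = 300/12 = 25
Q* = 5
Min AC = 300/5 + 4 + 12*5
Min AC = 60 + 4 + 60 = 124

124


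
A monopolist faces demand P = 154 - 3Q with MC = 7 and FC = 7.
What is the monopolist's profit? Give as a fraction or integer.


MR = MC: 154 - 6Q = 7
Q* = 49/2
P* = 154 - 3*49/2 = 161/2
Profit = (P* - MC)*Q* - FC
= (161/2 - 7)*49/2 - 7
= 147/2*49/2 - 7
= 7203/4 - 7 = 7175/4

7175/4


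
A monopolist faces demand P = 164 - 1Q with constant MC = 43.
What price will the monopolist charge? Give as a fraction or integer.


MR = 164 - 2Q
Set MR = MC: 164 - 2Q = 43
Q* = 121/2
Substitute into demand:
P* = 164 - 1*121/2 = 207/2

207/2


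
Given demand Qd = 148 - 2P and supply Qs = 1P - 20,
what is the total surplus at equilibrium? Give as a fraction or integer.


Find equilibrium: 148 - 2P = 1P - 20
148 + 20 = 3P
P* = 168/3 = 56
Q* = 1*56 - 20 = 36
Inverse demand: P = 74 - Q/2, so P_max = 74
Inverse supply: P = 20 + Q/1, so P_min = 20
CS = (1/2) * 36 * (74 - 56) = 324
PS = (1/2) * 36 * (56 - 20) = 648
TS = CS + PS = 324 + 648 = 972

972


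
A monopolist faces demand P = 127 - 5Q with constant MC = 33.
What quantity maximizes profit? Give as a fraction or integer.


TR = P*Q = (127 - 5Q)Q = 127Q - 5Q^2
MR = dTR/dQ = 127 - 10Q
Set MR = MC:
127 - 10Q = 33
94 = 10Q
Q* = 94/10 = 47/5

47/5


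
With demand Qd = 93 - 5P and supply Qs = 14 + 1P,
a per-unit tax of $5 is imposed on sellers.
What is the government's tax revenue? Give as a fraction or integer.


With tax on sellers, new supply: Qs' = 14 + 1(P - 5)
= 9 + 1P
New equilibrium quantity:
Q_new = 23
Tax revenue = tax * Q_new = 5 * 23 = 115

115


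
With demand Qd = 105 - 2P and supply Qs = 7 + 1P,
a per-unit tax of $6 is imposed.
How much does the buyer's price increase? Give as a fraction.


With a per-unit tax, the buyer's price increase depends on relative slopes.
Supply slope: d = 1, Demand slope: b = 2
Buyer's price increase = d * tax / (b + d)
= 1 * 6 / (2 + 1)
= 6 / 3 = 2

2


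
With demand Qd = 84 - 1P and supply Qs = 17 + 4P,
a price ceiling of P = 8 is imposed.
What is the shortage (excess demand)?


At P = 8:
Qd = 84 - 1*8 = 76
Qs = 17 + 4*8 = 49
Shortage = Qd - Qs = 76 - 49 = 27

27


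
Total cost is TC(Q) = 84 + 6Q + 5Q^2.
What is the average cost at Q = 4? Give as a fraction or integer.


TC(4) = 84 + 6*4 + 5*4^2
TC(4) = 84 + 24 + 80 = 188
AC = TC/Q = 188/4 = 47

47


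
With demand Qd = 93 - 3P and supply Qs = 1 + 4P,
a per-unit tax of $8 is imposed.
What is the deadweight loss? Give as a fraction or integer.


Pre-tax equilibrium quantity: Q* = 375/7
Post-tax equilibrium quantity: Q_tax = 279/7
Reduction in quantity: Q* - Q_tax = 96/7
DWL = (1/2) * tax * (Q* - Q_tax)
DWL = (1/2) * 8 * 96/7 = 384/7

384/7


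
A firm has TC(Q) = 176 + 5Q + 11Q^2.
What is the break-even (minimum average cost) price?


AC(Q) = 176/Q + 5 + 11Q
To minimize: dAC/dQ = -176/Q^2 + 11 = 0
Q^2 = 176/11 = 16
Q* = 4
Min AC = 176/4 + 5 + 11*4
Min AC = 44 + 5 + 44 = 93

93


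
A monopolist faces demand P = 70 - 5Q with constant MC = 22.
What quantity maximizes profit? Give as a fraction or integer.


TR = P*Q = (70 - 5Q)Q = 70Q - 5Q^2
MR = dTR/dQ = 70 - 10Q
Set MR = MC:
70 - 10Q = 22
48 = 10Q
Q* = 48/10 = 24/5

24/5


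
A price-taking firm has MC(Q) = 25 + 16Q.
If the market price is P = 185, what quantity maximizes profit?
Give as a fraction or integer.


In perfect competition, profit is maximized where P = MC.
185 = 25 + 16Q
160 = 16Q
Q* = 160/16 = 10

10


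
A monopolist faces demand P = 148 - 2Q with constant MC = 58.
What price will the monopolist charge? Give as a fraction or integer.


MR = 148 - 4Q
Set MR = MC: 148 - 4Q = 58
Q* = 45/2
Substitute into demand:
P* = 148 - 2*45/2 = 103

103


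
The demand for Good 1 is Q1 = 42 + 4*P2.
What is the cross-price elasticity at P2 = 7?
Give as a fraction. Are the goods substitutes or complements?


dQ1/dP2 = 4
At P2 = 7: Q1 = 42 + 4*7 = 70
Exy = (dQ1/dP2)(P2/Q1) = 4 * 7 / 70 = 2/5
Since Exy > 0, the goods are substitutes.

2/5 (substitutes)


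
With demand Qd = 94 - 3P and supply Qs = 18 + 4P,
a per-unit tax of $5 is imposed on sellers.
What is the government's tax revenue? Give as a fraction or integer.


With tax on sellers, new supply: Qs' = 18 + 4(P - 5)
= 4P - 2
New equilibrium quantity:
Q_new = 370/7
Tax revenue = tax * Q_new = 5 * 370/7 = 1850/7

1850/7


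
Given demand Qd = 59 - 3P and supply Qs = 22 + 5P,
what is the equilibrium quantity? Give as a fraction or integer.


First find equilibrium price:
59 - 3P = 22 + 5P
P* = 37/8 = 37/8
Then substitute into demand:
Q* = 59 - 3 * 37/8 = 361/8

361/8


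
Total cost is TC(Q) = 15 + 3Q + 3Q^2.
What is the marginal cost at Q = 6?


MC = dTC/dQ = 3 + 2*3*Q
At Q = 6:
MC = 3 + 6*6
MC = 3 + 36 = 39

39


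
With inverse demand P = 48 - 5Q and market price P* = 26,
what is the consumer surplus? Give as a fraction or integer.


Maximum willingness to pay (at Q=0): P_max = 48
Quantity demanded at P* = 26:
Q* = (48 - 26)/5 = 22/5
CS = (1/2) * Q* * (P_max - P*)
CS = (1/2) * 22/5 * (48 - 26)
CS = (1/2) * 22/5 * 22 = 242/5

242/5


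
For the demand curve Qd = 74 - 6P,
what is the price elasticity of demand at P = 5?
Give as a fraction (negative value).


dQ/dP = -6
At P = 5: Q = 74 - 6*5 = 44
E = (dQ/dP)(P/Q) = (-6)(5/44) = -15/22

-15/22


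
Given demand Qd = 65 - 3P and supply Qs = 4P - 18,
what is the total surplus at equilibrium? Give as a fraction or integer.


Find equilibrium: 65 - 3P = 4P - 18
65 + 18 = 7P
P* = 83/7 = 83/7
Q* = 4*83/7 - 18 = 206/7
Inverse demand: P = 65/3 - Q/3, so P_max = 65/3
Inverse supply: P = 9/2 + Q/4, so P_min = 9/2
CS = (1/2) * 206/7 * (65/3 - 83/7) = 21218/147
PS = (1/2) * 206/7 * (83/7 - 9/2) = 10609/98
TS = CS + PS = 21218/147 + 10609/98 = 10609/42

10609/42


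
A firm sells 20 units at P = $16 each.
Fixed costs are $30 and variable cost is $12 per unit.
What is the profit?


Total Revenue = P * Q = 16 * 20 = $320
Total Cost = FC + VC*Q = 30 + 12*20 = $270
Profit = TR - TC = 320 - 270 = $50

$50


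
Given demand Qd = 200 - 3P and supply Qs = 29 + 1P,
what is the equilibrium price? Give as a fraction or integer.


At equilibrium, Qd = Qs.
200 - 3P = 29 + 1P
200 - 29 = 3P + 1P
171 = 4P
P* = 171/4 = 171/4

171/4


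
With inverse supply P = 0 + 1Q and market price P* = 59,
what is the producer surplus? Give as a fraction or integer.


Minimum supply price (at Q=0): P_min = 0
Quantity supplied at P* = 59:
Q* = (59 - 0)/1 = 59
PS = (1/2) * Q* * (P* - P_min)
PS = (1/2) * 59 * (59 - 0)
PS = (1/2) * 59 * 59 = 3481/2

3481/2


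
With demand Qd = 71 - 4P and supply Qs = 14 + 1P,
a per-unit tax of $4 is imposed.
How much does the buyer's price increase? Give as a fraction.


With a per-unit tax, the buyer's price increase depends on relative slopes.
Supply slope: d = 1, Demand slope: b = 4
Buyer's price increase = d * tax / (b + d)
= 1 * 4 / (4 + 1)
= 4 / 5 = 4/5

4/5


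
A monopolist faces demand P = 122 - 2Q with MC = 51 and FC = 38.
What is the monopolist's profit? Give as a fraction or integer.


MR = MC: 122 - 4Q = 51
Q* = 71/4
P* = 122 - 2*71/4 = 173/2
Profit = (P* - MC)*Q* - FC
= (173/2 - 51)*71/4 - 38
= 71/2*71/4 - 38
= 5041/8 - 38 = 4737/8

4737/8


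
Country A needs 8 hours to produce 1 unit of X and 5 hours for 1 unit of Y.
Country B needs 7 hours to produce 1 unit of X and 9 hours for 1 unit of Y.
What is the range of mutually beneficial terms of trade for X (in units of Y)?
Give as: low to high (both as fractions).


Opportunity cost of X for Country A = hours_X / hours_Y = 8/5 = 8/5 units of Y
Opportunity cost of X for Country B = hours_X / hours_Y = 7/9 = 7/9 units of Y
Terms of trade must be between the two opportunity costs.
Range: 7/9 to 8/5

7/9 to 8/5


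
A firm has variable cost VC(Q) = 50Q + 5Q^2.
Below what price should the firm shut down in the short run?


AVC(Q) = VC(Q)/Q = 50 + 5Q
AVC is increasing in Q, so minimum AVC is at Q -> 0+.
Min AVC = 50
The firm should shut down if P < 50.

50


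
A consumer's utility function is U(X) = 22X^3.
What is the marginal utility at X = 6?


MU = dU/dX = 22*3*X^(3-1)
MU = 66*X^2
At X = 6:
MU = 66 * 6^2
MU = 66 * 36 = 2376

2376


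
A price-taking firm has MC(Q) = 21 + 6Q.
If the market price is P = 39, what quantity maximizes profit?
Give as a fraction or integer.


In perfect competition, profit is maximized where P = MC.
39 = 21 + 6Q
18 = 6Q
Q* = 18/6 = 3

3


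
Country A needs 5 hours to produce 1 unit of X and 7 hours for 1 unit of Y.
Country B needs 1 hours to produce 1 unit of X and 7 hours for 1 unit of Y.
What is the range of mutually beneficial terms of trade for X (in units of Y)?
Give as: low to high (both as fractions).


Opportunity cost of X for Country A = hours_X / hours_Y = 5/7 = 5/7 units of Y
Opportunity cost of X for Country B = hours_X / hours_Y = 1/7 = 1/7 units of Y
Terms of trade must be between the two opportunity costs.
Range: 1/7 to 5/7

1/7 to 5/7


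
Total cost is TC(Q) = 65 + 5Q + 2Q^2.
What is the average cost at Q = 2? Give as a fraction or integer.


TC(2) = 65 + 5*2 + 2*2^2
TC(2) = 65 + 10 + 8 = 83
AC = TC/Q = 83/2 = 83/2

83/2


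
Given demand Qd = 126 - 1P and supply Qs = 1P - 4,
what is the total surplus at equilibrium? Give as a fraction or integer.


Find equilibrium: 126 - 1P = 1P - 4
126 + 4 = 2P
P* = 130/2 = 65
Q* = 1*65 - 4 = 61
Inverse demand: P = 126 - Q/1, so P_max = 126
Inverse supply: P = 4 + Q/1, so P_min = 4
CS = (1/2) * 61 * (126 - 65) = 3721/2
PS = (1/2) * 61 * (65 - 4) = 3721/2
TS = CS + PS = 3721/2 + 3721/2 = 3721

3721


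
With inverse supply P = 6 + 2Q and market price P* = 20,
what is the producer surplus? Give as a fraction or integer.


Minimum supply price (at Q=0): P_min = 6
Quantity supplied at P* = 20:
Q* = (20 - 6)/2 = 7
PS = (1/2) * Q* * (P* - P_min)
PS = (1/2) * 7 * (20 - 6)
PS = (1/2) * 7 * 14 = 49

49
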